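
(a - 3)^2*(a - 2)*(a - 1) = a^4 - 9*a^3 + 29*a^2 - 39*a + 18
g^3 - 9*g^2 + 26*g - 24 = (g - 4)*(g - 3)*(g - 2)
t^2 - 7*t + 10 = (t - 5)*(t - 2)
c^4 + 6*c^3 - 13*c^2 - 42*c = c*(c - 3)*(c + 2)*(c + 7)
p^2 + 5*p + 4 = (p + 1)*(p + 4)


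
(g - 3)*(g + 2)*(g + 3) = g^3 + 2*g^2 - 9*g - 18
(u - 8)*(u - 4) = u^2 - 12*u + 32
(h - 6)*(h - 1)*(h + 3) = h^3 - 4*h^2 - 15*h + 18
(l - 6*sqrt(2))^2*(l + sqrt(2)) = l^3 - 11*sqrt(2)*l^2 + 48*l + 72*sqrt(2)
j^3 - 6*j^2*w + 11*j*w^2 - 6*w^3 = (j - 3*w)*(j - 2*w)*(j - w)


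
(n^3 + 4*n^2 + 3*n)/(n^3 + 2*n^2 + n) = (n + 3)/(n + 1)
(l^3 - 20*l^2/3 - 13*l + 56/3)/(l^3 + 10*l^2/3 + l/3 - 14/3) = (l - 8)/(l + 2)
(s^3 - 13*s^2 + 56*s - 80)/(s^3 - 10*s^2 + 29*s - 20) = (s - 4)/(s - 1)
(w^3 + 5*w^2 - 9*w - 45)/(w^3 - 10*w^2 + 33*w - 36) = (w^2 + 8*w + 15)/(w^2 - 7*w + 12)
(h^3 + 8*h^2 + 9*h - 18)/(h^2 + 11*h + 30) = (h^2 + 2*h - 3)/(h + 5)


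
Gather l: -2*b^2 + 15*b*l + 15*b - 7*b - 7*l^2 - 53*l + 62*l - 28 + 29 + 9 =-2*b^2 + 8*b - 7*l^2 + l*(15*b + 9) + 10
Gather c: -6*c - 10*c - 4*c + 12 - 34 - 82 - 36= -20*c - 140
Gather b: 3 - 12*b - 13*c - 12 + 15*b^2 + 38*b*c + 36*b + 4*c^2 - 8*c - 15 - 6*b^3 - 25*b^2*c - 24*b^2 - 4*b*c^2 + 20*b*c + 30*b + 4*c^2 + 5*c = -6*b^3 + b^2*(-25*c - 9) + b*(-4*c^2 + 58*c + 54) + 8*c^2 - 16*c - 24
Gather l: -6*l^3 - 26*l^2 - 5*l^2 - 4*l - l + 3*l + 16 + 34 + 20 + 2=-6*l^3 - 31*l^2 - 2*l + 72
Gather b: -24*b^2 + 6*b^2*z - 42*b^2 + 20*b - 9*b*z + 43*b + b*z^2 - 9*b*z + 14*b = b^2*(6*z - 66) + b*(z^2 - 18*z + 77)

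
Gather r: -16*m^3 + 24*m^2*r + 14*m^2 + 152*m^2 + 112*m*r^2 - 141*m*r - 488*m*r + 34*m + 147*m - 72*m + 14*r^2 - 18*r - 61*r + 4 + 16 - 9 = -16*m^3 + 166*m^2 + 109*m + r^2*(112*m + 14) + r*(24*m^2 - 629*m - 79) + 11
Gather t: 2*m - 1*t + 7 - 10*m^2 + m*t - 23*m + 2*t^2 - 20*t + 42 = -10*m^2 - 21*m + 2*t^2 + t*(m - 21) + 49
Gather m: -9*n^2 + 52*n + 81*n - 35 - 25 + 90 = -9*n^2 + 133*n + 30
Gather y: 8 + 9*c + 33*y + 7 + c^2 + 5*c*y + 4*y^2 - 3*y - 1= c^2 + 9*c + 4*y^2 + y*(5*c + 30) + 14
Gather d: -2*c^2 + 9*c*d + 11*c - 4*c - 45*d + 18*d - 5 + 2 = -2*c^2 + 7*c + d*(9*c - 27) - 3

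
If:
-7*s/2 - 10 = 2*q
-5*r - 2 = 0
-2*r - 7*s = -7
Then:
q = -139/20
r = -2/5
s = 39/35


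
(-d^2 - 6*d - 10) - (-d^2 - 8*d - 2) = 2*d - 8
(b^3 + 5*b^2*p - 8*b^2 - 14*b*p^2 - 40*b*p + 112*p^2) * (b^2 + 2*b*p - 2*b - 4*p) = b^5 + 7*b^4*p - 10*b^4 - 4*b^3*p^2 - 70*b^3*p + 16*b^3 - 28*b^2*p^3 + 40*b^2*p^2 + 112*b^2*p + 280*b*p^3 - 64*b*p^2 - 448*p^3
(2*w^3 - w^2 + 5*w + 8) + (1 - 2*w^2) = 2*w^3 - 3*w^2 + 5*w + 9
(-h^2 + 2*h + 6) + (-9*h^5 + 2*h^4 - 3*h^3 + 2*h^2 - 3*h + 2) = -9*h^5 + 2*h^4 - 3*h^3 + h^2 - h + 8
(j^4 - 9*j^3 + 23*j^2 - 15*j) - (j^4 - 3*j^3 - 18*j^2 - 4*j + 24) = -6*j^3 + 41*j^2 - 11*j - 24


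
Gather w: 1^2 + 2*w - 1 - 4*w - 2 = -2*w - 2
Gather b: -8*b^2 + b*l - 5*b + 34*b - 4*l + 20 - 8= -8*b^2 + b*(l + 29) - 4*l + 12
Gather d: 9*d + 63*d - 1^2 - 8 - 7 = 72*d - 16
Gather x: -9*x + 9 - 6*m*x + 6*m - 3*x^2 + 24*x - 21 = 6*m - 3*x^2 + x*(15 - 6*m) - 12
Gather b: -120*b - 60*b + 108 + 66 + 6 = 180 - 180*b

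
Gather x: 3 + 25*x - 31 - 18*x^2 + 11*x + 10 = -18*x^2 + 36*x - 18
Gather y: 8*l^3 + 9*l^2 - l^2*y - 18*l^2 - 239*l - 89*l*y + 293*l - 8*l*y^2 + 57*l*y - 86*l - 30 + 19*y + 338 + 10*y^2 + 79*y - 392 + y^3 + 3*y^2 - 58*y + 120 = 8*l^3 - 9*l^2 - 32*l + y^3 + y^2*(13 - 8*l) + y*(-l^2 - 32*l + 40) + 36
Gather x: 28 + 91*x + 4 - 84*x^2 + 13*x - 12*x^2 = -96*x^2 + 104*x + 32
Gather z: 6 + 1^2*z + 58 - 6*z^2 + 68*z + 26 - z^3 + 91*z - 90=-z^3 - 6*z^2 + 160*z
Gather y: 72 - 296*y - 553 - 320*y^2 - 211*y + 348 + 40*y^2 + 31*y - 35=-280*y^2 - 476*y - 168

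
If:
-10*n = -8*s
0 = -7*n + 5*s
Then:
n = 0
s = 0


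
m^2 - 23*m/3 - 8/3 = (m - 8)*(m + 1/3)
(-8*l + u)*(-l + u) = 8*l^2 - 9*l*u + u^2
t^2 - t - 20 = (t - 5)*(t + 4)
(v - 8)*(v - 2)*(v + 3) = v^3 - 7*v^2 - 14*v + 48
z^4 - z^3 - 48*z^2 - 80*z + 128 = (z - 8)*(z - 1)*(z + 4)^2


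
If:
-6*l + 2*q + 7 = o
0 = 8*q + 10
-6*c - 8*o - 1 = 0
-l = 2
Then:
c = -133/6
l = -2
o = 33/2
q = -5/4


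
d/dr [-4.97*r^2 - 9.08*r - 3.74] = -9.94*r - 9.08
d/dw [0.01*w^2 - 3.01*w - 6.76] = 0.02*w - 3.01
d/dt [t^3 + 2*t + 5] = 3*t^2 + 2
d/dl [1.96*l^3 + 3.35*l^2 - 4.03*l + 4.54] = 5.88*l^2 + 6.7*l - 4.03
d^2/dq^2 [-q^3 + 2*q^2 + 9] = 4 - 6*q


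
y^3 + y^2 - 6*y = y*(y - 2)*(y + 3)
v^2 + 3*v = v*(v + 3)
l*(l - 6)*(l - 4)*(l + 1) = l^4 - 9*l^3 + 14*l^2 + 24*l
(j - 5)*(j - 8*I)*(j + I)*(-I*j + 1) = -I*j^4 - 6*j^3 + 5*I*j^3 + 30*j^2 - 15*I*j^2 + 8*j + 75*I*j - 40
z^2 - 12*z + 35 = (z - 7)*(z - 5)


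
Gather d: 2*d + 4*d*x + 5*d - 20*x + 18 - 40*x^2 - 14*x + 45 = d*(4*x + 7) - 40*x^2 - 34*x + 63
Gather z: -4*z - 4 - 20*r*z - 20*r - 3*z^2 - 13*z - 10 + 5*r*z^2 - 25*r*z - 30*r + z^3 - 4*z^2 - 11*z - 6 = -50*r + z^3 + z^2*(5*r - 7) + z*(-45*r - 28) - 20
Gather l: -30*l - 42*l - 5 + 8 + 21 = 24 - 72*l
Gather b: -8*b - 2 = -8*b - 2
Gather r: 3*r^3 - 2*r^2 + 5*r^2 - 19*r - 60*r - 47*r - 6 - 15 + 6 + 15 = 3*r^3 + 3*r^2 - 126*r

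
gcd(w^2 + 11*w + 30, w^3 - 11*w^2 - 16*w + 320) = w + 5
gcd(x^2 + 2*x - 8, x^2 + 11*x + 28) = x + 4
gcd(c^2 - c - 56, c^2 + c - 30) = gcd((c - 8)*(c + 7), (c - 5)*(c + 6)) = 1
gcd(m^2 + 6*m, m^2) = m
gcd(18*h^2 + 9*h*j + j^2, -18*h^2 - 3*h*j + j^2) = 3*h + j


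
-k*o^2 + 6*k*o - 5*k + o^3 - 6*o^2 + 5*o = (-k + o)*(o - 5)*(o - 1)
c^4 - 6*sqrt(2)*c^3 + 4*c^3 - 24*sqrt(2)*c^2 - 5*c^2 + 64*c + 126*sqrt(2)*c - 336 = (c - 3)*(c + 7)*(c - 4*sqrt(2))*(c - 2*sqrt(2))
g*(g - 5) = g^2 - 5*g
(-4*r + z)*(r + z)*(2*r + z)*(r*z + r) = -8*r^4*z - 8*r^4 - 10*r^3*z^2 - 10*r^3*z - r^2*z^3 - r^2*z^2 + r*z^4 + r*z^3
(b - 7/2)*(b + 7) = b^2 + 7*b/2 - 49/2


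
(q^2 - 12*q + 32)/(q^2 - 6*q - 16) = (q - 4)/(q + 2)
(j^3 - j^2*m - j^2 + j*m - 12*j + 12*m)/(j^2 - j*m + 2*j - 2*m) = (j^2 - j - 12)/(j + 2)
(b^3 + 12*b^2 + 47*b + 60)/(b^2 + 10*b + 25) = (b^2 + 7*b + 12)/(b + 5)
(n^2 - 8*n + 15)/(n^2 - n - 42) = (-n^2 + 8*n - 15)/(-n^2 + n + 42)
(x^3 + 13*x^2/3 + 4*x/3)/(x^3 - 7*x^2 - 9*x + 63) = x*(3*x^2 + 13*x + 4)/(3*(x^3 - 7*x^2 - 9*x + 63))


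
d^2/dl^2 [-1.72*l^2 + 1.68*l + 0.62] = -3.44000000000000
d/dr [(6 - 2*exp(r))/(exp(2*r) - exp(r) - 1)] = 2*((exp(r) - 3)*(2*exp(r) - 1) - exp(2*r) + exp(r) + 1)*exp(r)/(-exp(2*r) + exp(r) + 1)^2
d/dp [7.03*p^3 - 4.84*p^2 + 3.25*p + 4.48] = 21.09*p^2 - 9.68*p + 3.25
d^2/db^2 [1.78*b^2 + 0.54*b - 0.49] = 3.56000000000000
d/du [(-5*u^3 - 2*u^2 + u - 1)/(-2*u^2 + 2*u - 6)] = (5*u^4 - 10*u^3 + 44*u^2 + 10*u - 2)/(2*(u^4 - 2*u^3 + 7*u^2 - 6*u + 9))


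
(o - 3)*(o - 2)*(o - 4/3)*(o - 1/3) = o^4 - 20*o^3/3 + 133*o^2/9 - 110*o/9 + 8/3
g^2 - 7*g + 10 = (g - 5)*(g - 2)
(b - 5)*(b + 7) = b^2 + 2*b - 35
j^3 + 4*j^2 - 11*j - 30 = (j - 3)*(j + 2)*(j + 5)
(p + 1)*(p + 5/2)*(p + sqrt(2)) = p^3 + sqrt(2)*p^2 + 7*p^2/2 + 5*p/2 + 7*sqrt(2)*p/2 + 5*sqrt(2)/2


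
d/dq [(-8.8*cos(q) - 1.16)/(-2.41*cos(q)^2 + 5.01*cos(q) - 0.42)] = (21.208*cos(q)^2 + 5.5912*cos(q) - 9.5076)*sin(q)/(5.8081*cos(q)^4 - 24.1482*cos(q)^3 + 27.1245*cos(q)^2 - 4.2084*cos(q) + 0.1764)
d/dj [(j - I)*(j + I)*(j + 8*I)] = 3*j^2 + 16*I*j + 1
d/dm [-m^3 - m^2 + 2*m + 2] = -3*m^2 - 2*m + 2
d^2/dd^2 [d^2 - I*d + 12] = 2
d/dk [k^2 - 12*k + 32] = 2*k - 12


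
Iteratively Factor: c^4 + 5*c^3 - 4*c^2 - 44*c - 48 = (c - 3)*(c^3 + 8*c^2 + 20*c + 16) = (c - 3)*(c + 4)*(c^2 + 4*c + 4) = (c - 3)*(c + 2)*(c + 4)*(c + 2)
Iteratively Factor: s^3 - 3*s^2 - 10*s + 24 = (s + 3)*(s^2 - 6*s + 8) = (s - 4)*(s + 3)*(s - 2)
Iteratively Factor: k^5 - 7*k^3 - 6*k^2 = (k - 3)*(k^4 + 3*k^3 + 2*k^2) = (k - 3)*(k + 2)*(k^3 + k^2) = k*(k - 3)*(k + 2)*(k^2 + k) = k*(k - 3)*(k + 1)*(k + 2)*(k)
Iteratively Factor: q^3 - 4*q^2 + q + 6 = (q - 3)*(q^2 - q - 2) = (q - 3)*(q - 2)*(q + 1)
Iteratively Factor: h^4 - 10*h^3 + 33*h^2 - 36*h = (h - 4)*(h^3 - 6*h^2 + 9*h) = h*(h - 4)*(h^2 - 6*h + 9) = h*(h - 4)*(h - 3)*(h - 3)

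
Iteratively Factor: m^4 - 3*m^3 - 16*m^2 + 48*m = (m - 4)*(m^3 + m^2 - 12*m) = (m - 4)*(m - 3)*(m^2 + 4*m) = m*(m - 4)*(m - 3)*(m + 4)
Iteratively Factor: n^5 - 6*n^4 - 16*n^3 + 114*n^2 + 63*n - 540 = (n - 5)*(n^4 - n^3 - 21*n^2 + 9*n + 108) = (n - 5)*(n + 3)*(n^3 - 4*n^2 - 9*n + 36) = (n - 5)*(n - 3)*(n + 3)*(n^2 - n - 12) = (n - 5)*(n - 3)*(n + 3)^2*(n - 4)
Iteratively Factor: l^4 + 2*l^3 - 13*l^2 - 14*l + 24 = (l + 2)*(l^3 - 13*l + 12) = (l - 3)*(l + 2)*(l^2 + 3*l - 4) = (l - 3)*(l + 2)*(l + 4)*(l - 1)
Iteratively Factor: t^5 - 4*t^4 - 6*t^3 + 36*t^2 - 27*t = (t)*(t^4 - 4*t^3 - 6*t^2 + 36*t - 27) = t*(t - 1)*(t^3 - 3*t^2 - 9*t + 27) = t*(t - 3)*(t - 1)*(t^2 - 9) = t*(t - 3)^2*(t - 1)*(t + 3)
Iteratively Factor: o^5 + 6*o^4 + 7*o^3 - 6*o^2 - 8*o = (o + 4)*(o^4 + 2*o^3 - o^2 - 2*o) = (o + 1)*(o + 4)*(o^3 + o^2 - 2*o) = o*(o + 1)*(o + 4)*(o^2 + o - 2) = o*(o - 1)*(o + 1)*(o + 4)*(o + 2)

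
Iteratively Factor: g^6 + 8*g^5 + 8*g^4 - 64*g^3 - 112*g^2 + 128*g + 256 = (g + 4)*(g^5 + 4*g^4 - 8*g^3 - 32*g^2 + 16*g + 64) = (g - 2)*(g + 4)*(g^4 + 6*g^3 + 4*g^2 - 24*g - 32) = (g - 2)*(g + 2)*(g + 4)*(g^3 + 4*g^2 - 4*g - 16) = (g - 2)*(g + 2)^2*(g + 4)*(g^2 + 2*g - 8) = (g - 2)^2*(g + 2)^2*(g + 4)*(g + 4)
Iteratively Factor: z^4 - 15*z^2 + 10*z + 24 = (z - 3)*(z^3 + 3*z^2 - 6*z - 8) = (z - 3)*(z + 4)*(z^2 - z - 2) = (z - 3)*(z + 1)*(z + 4)*(z - 2)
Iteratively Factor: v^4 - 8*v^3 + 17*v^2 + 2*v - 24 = (v - 3)*(v^3 - 5*v^2 + 2*v + 8) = (v - 3)*(v - 2)*(v^2 - 3*v - 4) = (v - 4)*(v - 3)*(v - 2)*(v + 1)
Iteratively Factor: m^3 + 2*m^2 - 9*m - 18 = (m + 2)*(m^2 - 9) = (m - 3)*(m + 2)*(m + 3)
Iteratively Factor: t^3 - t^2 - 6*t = (t)*(t^2 - t - 6) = t*(t - 3)*(t + 2)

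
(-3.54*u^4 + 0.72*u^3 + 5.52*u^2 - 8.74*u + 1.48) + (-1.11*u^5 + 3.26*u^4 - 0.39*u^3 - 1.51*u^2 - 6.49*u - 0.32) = -1.11*u^5 - 0.28*u^4 + 0.33*u^3 + 4.01*u^2 - 15.23*u + 1.16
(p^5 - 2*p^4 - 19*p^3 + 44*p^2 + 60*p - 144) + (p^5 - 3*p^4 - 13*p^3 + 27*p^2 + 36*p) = 2*p^5 - 5*p^4 - 32*p^3 + 71*p^2 + 96*p - 144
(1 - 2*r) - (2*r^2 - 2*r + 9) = -2*r^2 - 8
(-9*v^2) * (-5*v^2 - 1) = 45*v^4 + 9*v^2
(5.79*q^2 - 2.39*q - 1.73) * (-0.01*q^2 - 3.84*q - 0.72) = -0.0579*q^4 - 22.2097*q^3 + 5.0261*q^2 + 8.364*q + 1.2456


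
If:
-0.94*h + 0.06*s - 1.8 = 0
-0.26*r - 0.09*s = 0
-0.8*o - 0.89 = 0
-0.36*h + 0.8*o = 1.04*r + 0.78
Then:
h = -1.73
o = -1.11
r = -1.01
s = 2.91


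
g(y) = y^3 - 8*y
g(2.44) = -4.99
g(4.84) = 74.66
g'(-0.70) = -6.53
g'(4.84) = 62.28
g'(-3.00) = 19.00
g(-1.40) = 8.46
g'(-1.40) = -2.12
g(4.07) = 34.86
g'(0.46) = -7.37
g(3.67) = 20.07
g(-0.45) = 3.51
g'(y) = 3*y^2 - 8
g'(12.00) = 424.00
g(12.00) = 1632.00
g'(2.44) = 9.86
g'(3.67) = 32.41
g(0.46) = -3.58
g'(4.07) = 41.69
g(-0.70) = 5.26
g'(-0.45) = -7.39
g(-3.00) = -3.00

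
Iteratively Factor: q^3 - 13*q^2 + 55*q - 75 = (q - 5)*(q^2 - 8*q + 15) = (q - 5)*(q - 3)*(q - 5)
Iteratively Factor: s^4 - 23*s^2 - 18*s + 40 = (s + 4)*(s^3 - 4*s^2 - 7*s + 10) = (s + 2)*(s + 4)*(s^2 - 6*s + 5) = (s - 5)*(s + 2)*(s + 4)*(s - 1)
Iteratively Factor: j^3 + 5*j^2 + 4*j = (j + 1)*(j^2 + 4*j) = (j + 1)*(j + 4)*(j)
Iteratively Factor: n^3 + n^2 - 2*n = (n - 1)*(n^2 + 2*n) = n*(n - 1)*(n + 2)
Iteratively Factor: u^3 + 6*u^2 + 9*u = (u + 3)*(u^2 + 3*u) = u*(u + 3)*(u + 3)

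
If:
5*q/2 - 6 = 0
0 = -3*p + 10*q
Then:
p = 8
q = 12/5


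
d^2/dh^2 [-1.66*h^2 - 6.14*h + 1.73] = -3.32000000000000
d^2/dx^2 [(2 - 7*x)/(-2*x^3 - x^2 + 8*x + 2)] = 2*(4*(7*x - 2)*(3*x^2 + x - 4)^2 + (-42*x^2 - 14*x - (6*x + 1)*(7*x - 2) + 56)*(2*x^3 + x^2 - 8*x - 2))/(2*x^3 + x^2 - 8*x - 2)^3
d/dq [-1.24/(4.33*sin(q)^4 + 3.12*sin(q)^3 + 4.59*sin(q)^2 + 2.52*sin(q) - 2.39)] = (21.4768*sin(q)^3 + 11.6064*sin(q)^2 + 11.3832*sin(q) + 3.1248)*cos(q)/(4.33*sin(q)^4 + 3.12*sin(q)^3 + 4.59*sin(q)^2 + 2.52*sin(q) - 2.39)^2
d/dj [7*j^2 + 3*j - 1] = 14*j + 3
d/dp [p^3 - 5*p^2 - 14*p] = 3*p^2 - 10*p - 14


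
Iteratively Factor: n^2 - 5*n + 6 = (n - 2)*(n - 3)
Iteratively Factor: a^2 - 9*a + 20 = (a - 5)*(a - 4)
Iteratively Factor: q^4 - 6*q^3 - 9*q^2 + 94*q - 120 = (q - 3)*(q^3 - 3*q^2 - 18*q + 40) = (q - 3)*(q - 2)*(q^2 - q - 20) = (q - 5)*(q - 3)*(q - 2)*(q + 4)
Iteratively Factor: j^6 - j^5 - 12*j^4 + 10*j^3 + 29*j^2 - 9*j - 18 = (j + 1)*(j^5 - 2*j^4 - 10*j^3 + 20*j^2 + 9*j - 18) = (j + 1)*(j + 3)*(j^4 - 5*j^3 + 5*j^2 + 5*j - 6) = (j - 2)*(j + 1)*(j + 3)*(j^3 - 3*j^2 - j + 3) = (j - 3)*(j - 2)*(j + 1)*(j + 3)*(j^2 - 1) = (j - 3)*(j - 2)*(j + 1)^2*(j + 3)*(j - 1)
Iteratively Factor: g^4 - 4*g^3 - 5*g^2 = (g)*(g^3 - 4*g^2 - 5*g) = g*(g + 1)*(g^2 - 5*g) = g^2*(g + 1)*(g - 5)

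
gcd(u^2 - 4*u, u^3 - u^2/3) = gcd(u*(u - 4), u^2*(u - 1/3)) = u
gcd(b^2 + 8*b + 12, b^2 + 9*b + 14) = b + 2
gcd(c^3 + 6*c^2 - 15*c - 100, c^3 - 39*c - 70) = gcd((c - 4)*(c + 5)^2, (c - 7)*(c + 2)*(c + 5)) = c + 5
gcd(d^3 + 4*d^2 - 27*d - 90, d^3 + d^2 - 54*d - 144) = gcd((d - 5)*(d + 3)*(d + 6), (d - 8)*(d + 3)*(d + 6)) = d^2 + 9*d + 18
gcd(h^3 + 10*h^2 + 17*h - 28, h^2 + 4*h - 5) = h - 1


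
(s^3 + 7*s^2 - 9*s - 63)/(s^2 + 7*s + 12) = (s^2 + 4*s - 21)/(s + 4)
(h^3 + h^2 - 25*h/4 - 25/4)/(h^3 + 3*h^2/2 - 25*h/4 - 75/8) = 2*(h + 1)/(2*h + 3)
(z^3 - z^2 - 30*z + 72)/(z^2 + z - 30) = (z^2 - 7*z + 12)/(z - 5)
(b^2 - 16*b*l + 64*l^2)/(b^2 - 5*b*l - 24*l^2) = (b - 8*l)/(b + 3*l)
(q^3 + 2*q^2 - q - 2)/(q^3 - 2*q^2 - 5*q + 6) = (q + 1)/(q - 3)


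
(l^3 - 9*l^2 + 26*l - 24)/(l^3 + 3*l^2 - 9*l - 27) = (l^2 - 6*l + 8)/(l^2 + 6*l + 9)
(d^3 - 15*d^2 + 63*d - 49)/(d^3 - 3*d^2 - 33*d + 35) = (d - 7)/(d + 5)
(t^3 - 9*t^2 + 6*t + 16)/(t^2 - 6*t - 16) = (t^2 - t - 2)/(t + 2)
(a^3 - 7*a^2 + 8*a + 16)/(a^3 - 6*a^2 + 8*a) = (a^2 - 3*a - 4)/(a*(a - 2))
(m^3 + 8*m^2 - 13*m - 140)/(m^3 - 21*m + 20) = (m + 7)/(m - 1)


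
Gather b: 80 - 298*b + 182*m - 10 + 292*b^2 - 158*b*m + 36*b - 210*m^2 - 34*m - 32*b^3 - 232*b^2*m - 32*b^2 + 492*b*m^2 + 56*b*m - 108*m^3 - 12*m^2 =-32*b^3 + b^2*(260 - 232*m) + b*(492*m^2 - 102*m - 262) - 108*m^3 - 222*m^2 + 148*m + 70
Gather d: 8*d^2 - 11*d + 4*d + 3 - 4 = 8*d^2 - 7*d - 1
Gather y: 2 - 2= 0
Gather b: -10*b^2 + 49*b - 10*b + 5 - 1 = -10*b^2 + 39*b + 4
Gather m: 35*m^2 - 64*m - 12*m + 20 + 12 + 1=35*m^2 - 76*m + 33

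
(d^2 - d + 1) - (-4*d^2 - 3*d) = 5*d^2 + 2*d + 1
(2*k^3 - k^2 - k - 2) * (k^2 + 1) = 2*k^5 - k^4 + k^3 - 3*k^2 - k - 2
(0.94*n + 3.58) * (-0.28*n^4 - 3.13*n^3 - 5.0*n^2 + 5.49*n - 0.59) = -0.2632*n^5 - 3.9446*n^4 - 15.9054*n^3 - 12.7394*n^2 + 19.0996*n - 2.1122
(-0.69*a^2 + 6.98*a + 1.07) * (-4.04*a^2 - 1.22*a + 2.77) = 2.7876*a^4 - 27.3574*a^3 - 14.7497*a^2 + 18.0292*a + 2.9639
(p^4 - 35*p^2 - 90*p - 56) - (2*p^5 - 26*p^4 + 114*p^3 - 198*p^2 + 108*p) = -2*p^5 + 27*p^4 - 114*p^3 + 163*p^2 - 198*p - 56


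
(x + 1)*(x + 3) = x^2 + 4*x + 3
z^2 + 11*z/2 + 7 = (z + 2)*(z + 7/2)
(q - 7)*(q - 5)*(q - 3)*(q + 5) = q^4 - 10*q^3 - 4*q^2 + 250*q - 525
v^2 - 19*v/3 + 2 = (v - 6)*(v - 1/3)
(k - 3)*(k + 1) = k^2 - 2*k - 3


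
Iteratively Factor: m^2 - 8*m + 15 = (m - 5)*(m - 3)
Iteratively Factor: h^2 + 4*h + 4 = (h + 2)*(h + 2)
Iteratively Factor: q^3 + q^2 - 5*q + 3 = (q + 3)*(q^2 - 2*q + 1) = (q - 1)*(q + 3)*(q - 1)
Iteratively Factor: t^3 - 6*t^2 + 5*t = (t)*(t^2 - 6*t + 5) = t*(t - 1)*(t - 5)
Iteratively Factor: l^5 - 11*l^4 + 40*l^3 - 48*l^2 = (l - 3)*(l^4 - 8*l^3 + 16*l^2) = l*(l - 3)*(l^3 - 8*l^2 + 16*l) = l*(l - 4)*(l - 3)*(l^2 - 4*l) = l*(l - 4)^2*(l - 3)*(l)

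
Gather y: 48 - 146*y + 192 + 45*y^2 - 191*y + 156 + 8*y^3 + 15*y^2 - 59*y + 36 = 8*y^3 + 60*y^2 - 396*y + 432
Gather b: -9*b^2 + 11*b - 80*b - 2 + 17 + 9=-9*b^2 - 69*b + 24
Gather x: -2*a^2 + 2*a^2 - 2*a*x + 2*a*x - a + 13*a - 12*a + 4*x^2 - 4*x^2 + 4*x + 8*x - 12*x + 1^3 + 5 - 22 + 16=0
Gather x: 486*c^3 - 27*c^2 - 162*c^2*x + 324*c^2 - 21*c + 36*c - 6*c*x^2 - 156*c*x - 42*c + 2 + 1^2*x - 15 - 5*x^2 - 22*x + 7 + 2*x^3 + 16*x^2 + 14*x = 486*c^3 + 297*c^2 - 27*c + 2*x^3 + x^2*(11 - 6*c) + x*(-162*c^2 - 156*c - 7) - 6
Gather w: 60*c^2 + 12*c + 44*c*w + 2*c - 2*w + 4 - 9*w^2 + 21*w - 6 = 60*c^2 + 14*c - 9*w^2 + w*(44*c + 19) - 2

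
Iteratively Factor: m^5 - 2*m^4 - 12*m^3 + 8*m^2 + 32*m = (m + 2)*(m^4 - 4*m^3 - 4*m^2 + 16*m) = (m - 4)*(m + 2)*(m^3 - 4*m) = m*(m - 4)*(m + 2)*(m^2 - 4) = m*(m - 4)*(m + 2)^2*(m - 2)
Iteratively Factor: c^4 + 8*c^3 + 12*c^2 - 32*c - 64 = (c + 4)*(c^3 + 4*c^2 - 4*c - 16) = (c + 4)^2*(c^2 - 4) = (c - 2)*(c + 4)^2*(c + 2)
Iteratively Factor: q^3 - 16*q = (q)*(q^2 - 16) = q*(q - 4)*(q + 4)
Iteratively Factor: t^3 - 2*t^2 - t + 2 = (t - 2)*(t^2 - 1) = (t - 2)*(t + 1)*(t - 1)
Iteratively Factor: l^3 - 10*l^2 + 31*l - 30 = (l - 3)*(l^2 - 7*l + 10) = (l - 5)*(l - 3)*(l - 2)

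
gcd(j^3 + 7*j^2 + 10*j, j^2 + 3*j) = j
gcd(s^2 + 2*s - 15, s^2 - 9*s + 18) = s - 3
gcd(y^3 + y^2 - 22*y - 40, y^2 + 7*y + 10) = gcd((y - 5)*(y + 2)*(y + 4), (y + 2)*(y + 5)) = y + 2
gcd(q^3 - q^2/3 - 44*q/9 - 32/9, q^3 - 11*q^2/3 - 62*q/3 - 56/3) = q + 4/3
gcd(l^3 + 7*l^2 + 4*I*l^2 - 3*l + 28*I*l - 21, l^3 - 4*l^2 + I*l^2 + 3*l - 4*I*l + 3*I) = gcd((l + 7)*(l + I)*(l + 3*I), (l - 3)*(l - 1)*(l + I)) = l + I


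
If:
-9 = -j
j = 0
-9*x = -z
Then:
No Solution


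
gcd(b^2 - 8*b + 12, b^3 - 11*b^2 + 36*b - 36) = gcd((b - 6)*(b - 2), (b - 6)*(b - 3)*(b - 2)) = b^2 - 8*b + 12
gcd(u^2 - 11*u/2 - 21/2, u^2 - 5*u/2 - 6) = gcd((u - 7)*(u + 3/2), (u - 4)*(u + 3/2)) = u + 3/2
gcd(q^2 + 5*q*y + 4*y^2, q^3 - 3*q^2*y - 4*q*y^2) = q + y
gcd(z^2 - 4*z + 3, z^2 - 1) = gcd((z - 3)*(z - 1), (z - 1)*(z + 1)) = z - 1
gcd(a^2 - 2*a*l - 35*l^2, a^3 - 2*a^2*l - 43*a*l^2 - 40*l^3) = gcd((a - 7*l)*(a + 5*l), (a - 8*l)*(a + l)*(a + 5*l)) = a + 5*l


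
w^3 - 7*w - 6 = (w - 3)*(w + 1)*(w + 2)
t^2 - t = t*(t - 1)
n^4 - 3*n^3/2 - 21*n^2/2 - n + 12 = (n - 4)*(n - 1)*(n + 3/2)*(n + 2)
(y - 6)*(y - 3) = y^2 - 9*y + 18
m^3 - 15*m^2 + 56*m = m*(m - 8)*(m - 7)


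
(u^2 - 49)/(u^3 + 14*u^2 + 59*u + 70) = (u - 7)/(u^2 + 7*u + 10)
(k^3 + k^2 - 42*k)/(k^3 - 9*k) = (k^2 + k - 42)/(k^2 - 9)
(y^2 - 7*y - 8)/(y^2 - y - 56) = (y + 1)/(y + 7)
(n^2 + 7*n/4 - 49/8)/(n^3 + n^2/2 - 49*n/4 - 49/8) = (4*n - 7)/(4*n^2 - 12*n - 7)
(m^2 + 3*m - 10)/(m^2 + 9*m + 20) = (m - 2)/(m + 4)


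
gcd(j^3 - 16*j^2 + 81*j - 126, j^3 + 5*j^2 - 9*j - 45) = j - 3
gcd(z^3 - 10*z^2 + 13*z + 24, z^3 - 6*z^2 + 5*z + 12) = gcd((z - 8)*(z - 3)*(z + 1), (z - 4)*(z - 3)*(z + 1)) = z^2 - 2*z - 3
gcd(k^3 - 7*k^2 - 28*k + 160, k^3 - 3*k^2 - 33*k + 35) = k + 5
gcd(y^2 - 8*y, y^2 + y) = y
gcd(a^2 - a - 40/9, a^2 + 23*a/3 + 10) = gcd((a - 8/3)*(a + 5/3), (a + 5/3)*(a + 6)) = a + 5/3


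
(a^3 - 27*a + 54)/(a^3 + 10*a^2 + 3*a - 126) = (a - 3)/(a + 7)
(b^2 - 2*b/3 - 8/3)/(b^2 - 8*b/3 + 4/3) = (3*b + 4)/(3*b - 2)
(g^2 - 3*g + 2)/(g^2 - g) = (g - 2)/g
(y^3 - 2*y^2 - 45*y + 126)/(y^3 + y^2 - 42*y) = (y - 3)/y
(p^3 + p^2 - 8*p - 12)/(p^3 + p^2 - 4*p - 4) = (p^2 - p - 6)/(p^2 - p - 2)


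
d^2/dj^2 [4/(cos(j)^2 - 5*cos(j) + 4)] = 4*(-4*sin(j)^4 + 11*sin(j)^2 - 155*cos(j)/4 + 15*cos(3*j)/4 + 35)/((cos(j) - 4)^3*(cos(j) - 1)^3)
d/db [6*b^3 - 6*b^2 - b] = 18*b^2 - 12*b - 1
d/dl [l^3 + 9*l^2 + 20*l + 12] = 3*l^2 + 18*l + 20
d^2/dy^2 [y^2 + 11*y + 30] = 2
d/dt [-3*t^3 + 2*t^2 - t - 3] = -9*t^2 + 4*t - 1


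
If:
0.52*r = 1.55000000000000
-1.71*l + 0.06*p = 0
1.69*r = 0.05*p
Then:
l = 3.54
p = 100.75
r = 2.98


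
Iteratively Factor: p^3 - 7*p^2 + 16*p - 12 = (p - 2)*(p^2 - 5*p + 6) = (p - 3)*(p - 2)*(p - 2)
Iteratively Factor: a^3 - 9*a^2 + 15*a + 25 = (a - 5)*(a^2 - 4*a - 5) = (a - 5)*(a + 1)*(a - 5)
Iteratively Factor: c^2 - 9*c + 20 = (c - 5)*(c - 4)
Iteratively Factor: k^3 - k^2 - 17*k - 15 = (k + 3)*(k^2 - 4*k - 5) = (k + 1)*(k + 3)*(k - 5)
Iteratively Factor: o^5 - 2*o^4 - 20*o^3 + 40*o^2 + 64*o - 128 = (o - 2)*(o^4 - 20*o^2 + 64) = (o - 2)*(o + 4)*(o^3 - 4*o^2 - 4*o + 16) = (o - 4)*(o - 2)*(o + 4)*(o^2 - 4) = (o - 4)*(o - 2)^2*(o + 4)*(o + 2)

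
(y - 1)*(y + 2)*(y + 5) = y^3 + 6*y^2 + 3*y - 10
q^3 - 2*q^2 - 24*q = q*(q - 6)*(q + 4)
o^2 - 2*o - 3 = (o - 3)*(o + 1)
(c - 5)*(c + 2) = c^2 - 3*c - 10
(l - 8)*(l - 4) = l^2 - 12*l + 32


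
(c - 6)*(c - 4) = c^2 - 10*c + 24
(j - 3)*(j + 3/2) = j^2 - 3*j/2 - 9/2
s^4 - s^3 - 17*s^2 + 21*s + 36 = (s - 3)^2*(s + 1)*(s + 4)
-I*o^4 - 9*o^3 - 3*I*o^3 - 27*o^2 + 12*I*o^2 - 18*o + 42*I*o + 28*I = (o + 2)*(o - 7*I)*(o - 2*I)*(-I*o - I)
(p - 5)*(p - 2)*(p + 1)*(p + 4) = p^4 - 2*p^3 - 21*p^2 + 22*p + 40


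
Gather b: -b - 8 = -b - 8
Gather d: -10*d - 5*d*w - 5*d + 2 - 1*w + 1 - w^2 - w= d*(-5*w - 15) - w^2 - 2*w + 3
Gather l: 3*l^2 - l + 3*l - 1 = 3*l^2 + 2*l - 1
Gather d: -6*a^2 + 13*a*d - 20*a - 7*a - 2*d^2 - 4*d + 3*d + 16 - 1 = -6*a^2 - 27*a - 2*d^2 + d*(13*a - 1) + 15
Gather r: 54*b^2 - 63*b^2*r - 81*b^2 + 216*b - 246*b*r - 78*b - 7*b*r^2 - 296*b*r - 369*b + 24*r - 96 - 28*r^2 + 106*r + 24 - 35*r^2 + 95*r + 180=-27*b^2 - 231*b + r^2*(-7*b - 63) + r*(-63*b^2 - 542*b + 225) + 108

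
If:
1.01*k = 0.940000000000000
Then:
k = 0.93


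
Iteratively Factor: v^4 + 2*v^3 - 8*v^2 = (v)*(v^3 + 2*v^2 - 8*v) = v*(v - 2)*(v^2 + 4*v) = v*(v - 2)*(v + 4)*(v)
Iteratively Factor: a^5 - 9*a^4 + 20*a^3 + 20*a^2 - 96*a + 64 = (a - 1)*(a^4 - 8*a^3 + 12*a^2 + 32*a - 64) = (a - 2)*(a - 1)*(a^3 - 6*a^2 + 32) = (a - 4)*(a - 2)*(a - 1)*(a^2 - 2*a - 8) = (a - 4)*(a - 2)*(a - 1)*(a + 2)*(a - 4)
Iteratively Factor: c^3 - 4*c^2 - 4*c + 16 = (c + 2)*(c^2 - 6*c + 8) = (c - 4)*(c + 2)*(c - 2)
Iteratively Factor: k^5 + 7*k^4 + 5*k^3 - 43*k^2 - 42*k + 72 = (k + 4)*(k^4 + 3*k^3 - 7*k^2 - 15*k + 18) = (k - 2)*(k + 4)*(k^3 + 5*k^2 + 3*k - 9) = (k - 2)*(k + 3)*(k + 4)*(k^2 + 2*k - 3) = (k - 2)*(k + 3)^2*(k + 4)*(k - 1)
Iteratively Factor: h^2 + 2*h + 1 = (h + 1)*(h + 1)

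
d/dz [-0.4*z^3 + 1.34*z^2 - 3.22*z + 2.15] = -1.2*z^2 + 2.68*z - 3.22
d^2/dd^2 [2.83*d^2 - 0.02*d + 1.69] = 5.66000000000000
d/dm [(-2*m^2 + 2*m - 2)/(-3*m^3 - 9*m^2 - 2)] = 2*(-3*m^4 + 6*m^3 - 14*m - 2)/(9*m^6 + 54*m^5 + 81*m^4 + 12*m^3 + 36*m^2 + 4)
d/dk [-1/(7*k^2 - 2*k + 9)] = 2*(7*k - 1)/(7*k^2 - 2*k + 9)^2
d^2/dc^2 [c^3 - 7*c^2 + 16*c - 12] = 6*c - 14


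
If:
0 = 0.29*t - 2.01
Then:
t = 6.93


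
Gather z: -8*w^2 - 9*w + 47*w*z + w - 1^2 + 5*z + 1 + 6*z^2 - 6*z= -8*w^2 - 8*w + 6*z^2 + z*(47*w - 1)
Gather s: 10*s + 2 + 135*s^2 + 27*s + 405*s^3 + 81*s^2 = 405*s^3 + 216*s^2 + 37*s + 2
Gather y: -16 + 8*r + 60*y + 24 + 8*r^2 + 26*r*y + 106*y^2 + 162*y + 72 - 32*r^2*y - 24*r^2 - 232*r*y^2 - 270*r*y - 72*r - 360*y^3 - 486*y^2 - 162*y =-16*r^2 - 64*r - 360*y^3 + y^2*(-232*r - 380) + y*(-32*r^2 - 244*r + 60) + 80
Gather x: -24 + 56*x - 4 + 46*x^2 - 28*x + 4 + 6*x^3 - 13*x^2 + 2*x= 6*x^3 + 33*x^2 + 30*x - 24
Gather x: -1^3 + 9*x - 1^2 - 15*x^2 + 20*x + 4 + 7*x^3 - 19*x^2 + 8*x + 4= 7*x^3 - 34*x^2 + 37*x + 6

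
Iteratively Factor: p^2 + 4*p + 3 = (p + 1)*(p + 3)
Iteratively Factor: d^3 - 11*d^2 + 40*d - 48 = (d - 3)*(d^2 - 8*d + 16) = (d - 4)*(d - 3)*(d - 4)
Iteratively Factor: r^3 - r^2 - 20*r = (r + 4)*(r^2 - 5*r) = r*(r + 4)*(r - 5)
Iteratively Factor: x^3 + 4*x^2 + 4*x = (x)*(x^2 + 4*x + 4) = x*(x + 2)*(x + 2)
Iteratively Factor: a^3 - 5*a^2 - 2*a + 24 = (a - 4)*(a^2 - a - 6) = (a - 4)*(a + 2)*(a - 3)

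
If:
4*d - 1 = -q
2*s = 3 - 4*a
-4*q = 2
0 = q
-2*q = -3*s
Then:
No Solution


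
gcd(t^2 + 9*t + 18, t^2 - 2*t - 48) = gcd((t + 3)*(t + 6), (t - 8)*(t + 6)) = t + 6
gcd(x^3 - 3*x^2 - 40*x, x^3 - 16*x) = x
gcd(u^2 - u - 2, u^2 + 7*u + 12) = 1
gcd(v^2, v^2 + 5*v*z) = v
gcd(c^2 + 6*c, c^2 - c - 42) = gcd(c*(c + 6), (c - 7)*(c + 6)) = c + 6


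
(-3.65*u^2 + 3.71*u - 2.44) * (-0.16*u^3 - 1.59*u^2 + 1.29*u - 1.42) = 0.584*u^5 + 5.2099*u^4 - 10.217*u^3 + 13.8485*u^2 - 8.4158*u + 3.4648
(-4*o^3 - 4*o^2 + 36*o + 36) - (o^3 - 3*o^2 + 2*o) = -5*o^3 - o^2 + 34*o + 36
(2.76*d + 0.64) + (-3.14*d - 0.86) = -0.38*d - 0.22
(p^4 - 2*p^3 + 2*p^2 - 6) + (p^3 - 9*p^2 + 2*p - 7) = p^4 - p^3 - 7*p^2 + 2*p - 13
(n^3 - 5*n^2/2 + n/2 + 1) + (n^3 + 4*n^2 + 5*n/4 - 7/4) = 2*n^3 + 3*n^2/2 + 7*n/4 - 3/4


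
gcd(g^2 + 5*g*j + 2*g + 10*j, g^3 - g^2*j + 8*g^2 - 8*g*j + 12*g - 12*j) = g + 2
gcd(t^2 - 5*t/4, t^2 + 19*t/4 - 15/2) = t - 5/4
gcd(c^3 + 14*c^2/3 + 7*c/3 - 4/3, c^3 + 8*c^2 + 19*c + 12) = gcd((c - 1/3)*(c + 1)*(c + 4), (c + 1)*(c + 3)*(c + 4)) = c^2 + 5*c + 4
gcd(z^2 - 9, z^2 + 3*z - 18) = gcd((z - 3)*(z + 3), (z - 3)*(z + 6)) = z - 3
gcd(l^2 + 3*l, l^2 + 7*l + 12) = l + 3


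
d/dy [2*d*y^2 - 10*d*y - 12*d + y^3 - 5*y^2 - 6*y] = 4*d*y - 10*d + 3*y^2 - 10*y - 6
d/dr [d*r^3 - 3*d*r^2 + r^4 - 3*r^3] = r*(3*d*r - 6*d + 4*r^2 - 9*r)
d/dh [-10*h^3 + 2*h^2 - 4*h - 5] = -30*h^2 + 4*h - 4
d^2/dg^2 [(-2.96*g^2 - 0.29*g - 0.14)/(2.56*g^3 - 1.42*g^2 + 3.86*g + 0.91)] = (-38.797312*g^6 - 11.403264*g^5 + 170.812416*g^4 + 76.794584*g^3 - 24.836784*g^2 + 4.312644*g - 7.398748)/(16.777216*g^9 - 27.918336*g^8 + 91.37664*g^7 - 69.163192*g^6 + 117.930648*g^5 - 4.01398799999999*g^4 + 33.944912*g^3 + 37.148202*g^2 + 9.589398*g + 0.753571)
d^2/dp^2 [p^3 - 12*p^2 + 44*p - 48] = 6*p - 24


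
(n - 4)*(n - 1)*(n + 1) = n^3 - 4*n^2 - n + 4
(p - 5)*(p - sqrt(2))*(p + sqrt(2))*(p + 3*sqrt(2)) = p^4 - 5*p^3 + 3*sqrt(2)*p^3 - 15*sqrt(2)*p^2 - 2*p^2 - 6*sqrt(2)*p + 10*p + 30*sqrt(2)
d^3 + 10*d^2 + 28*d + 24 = (d + 2)^2*(d + 6)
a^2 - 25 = (a - 5)*(a + 5)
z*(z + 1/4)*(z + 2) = z^3 + 9*z^2/4 + z/2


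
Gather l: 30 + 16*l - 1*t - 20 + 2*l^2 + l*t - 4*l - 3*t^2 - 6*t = 2*l^2 + l*(t + 12) - 3*t^2 - 7*t + 10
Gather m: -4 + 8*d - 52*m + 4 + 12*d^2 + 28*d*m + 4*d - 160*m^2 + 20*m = 12*d^2 + 12*d - 160*m^2 + m*(28*d - 32)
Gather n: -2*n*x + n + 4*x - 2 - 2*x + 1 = n*(1 - 2*x) + 2*x - 1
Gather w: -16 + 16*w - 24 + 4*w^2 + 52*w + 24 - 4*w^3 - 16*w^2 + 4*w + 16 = -4*w^3 - 12*w^2 + 72*w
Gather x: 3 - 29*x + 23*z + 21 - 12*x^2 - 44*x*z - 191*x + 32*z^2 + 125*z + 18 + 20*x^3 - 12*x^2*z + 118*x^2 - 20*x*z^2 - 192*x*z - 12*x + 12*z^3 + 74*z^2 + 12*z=20*x^3 + x^2*(106 - 12*z) + x*(-20*z^2 - 236*z - 232) + 12*z^3 + 106*z^2 + 160*z + 42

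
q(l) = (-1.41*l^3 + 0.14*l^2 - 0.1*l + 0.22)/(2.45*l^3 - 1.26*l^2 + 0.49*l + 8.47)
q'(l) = (-7.35*l^2 + 2.52*l - 0.49)*(-1.41*l^3 + 0.14*l^2 - 0.1*l + 0.22)/(2.45*l^3 - 1.26*l^2 + 0.49*l + 8.47)^2 + (-4.23*l^2 + 0.28*l - 0.1)/(2.45*l^3 - 1.26*l^2 + 0.49*l + 8.47) = (1.4336*l^4 - 0.8918*l^3 - 37.5025*l^2 + 2.926*l - 0.9548)/(6.0025*l^6 - 6.174*l^5 + 3.9886*l^4 + 40.2682*l^3 - 21.1043*l^2 + 8.3006*l + 71.7409)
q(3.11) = -0.58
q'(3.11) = -0.05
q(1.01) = -0.12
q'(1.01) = -0.34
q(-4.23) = -0.55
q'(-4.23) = -0.00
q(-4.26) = -0.54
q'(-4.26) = -0.00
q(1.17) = -0.17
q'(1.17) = -0.38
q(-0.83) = 0.21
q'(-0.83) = -0.83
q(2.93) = -0.57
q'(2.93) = -0.06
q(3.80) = -0.60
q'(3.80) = -0.02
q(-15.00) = -0.56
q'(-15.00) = 0.00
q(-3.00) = -0.57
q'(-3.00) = -0.04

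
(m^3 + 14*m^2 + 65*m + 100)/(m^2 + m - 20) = (m^2 + 9*m + 20)/(m - 4)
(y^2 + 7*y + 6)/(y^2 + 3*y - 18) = (y + 1)/(y - 3)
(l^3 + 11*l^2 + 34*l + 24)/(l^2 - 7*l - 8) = (l^2 + 10*l + 24)/(l - 8)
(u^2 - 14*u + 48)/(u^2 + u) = (u^2 - 14*u + 48)/(u*(u + 1))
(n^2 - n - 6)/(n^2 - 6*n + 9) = (n + 2)/(n - 3)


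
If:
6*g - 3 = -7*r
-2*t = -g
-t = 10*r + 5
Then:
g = 130/113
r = -63/113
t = 65/113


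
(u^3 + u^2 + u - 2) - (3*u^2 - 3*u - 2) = u^3 - 2*u^2 + 4*u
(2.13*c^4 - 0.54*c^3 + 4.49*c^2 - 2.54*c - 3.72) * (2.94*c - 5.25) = 6.2622*c^5 - 12.7701*c^4 + 16.0356*c^3 - 31.0401*c^2 + 2.3982*c + 19.53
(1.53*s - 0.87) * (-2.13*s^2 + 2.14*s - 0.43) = -3.2589*s^3 + 5.1273*s^2 - 2.5197*s + 0.3741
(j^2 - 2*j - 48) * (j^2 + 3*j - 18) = j^4 + j^3 - 72*j^2 - 108*j + 864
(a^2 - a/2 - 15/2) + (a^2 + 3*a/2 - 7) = 2*a^2 + a - 29/2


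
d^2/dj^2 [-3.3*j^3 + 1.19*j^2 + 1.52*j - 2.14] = 2.38 - 19.8*j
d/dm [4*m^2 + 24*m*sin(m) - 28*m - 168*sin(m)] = 24*m*cos(m) + 8*m + 24*sin(m) - 168*cos(m) - 28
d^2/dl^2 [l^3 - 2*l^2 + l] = 6*l - 4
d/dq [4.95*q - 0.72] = 4.95000000000000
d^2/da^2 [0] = 0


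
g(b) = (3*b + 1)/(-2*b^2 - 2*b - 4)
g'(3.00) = 0.07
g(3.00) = -0.36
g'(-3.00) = 0.12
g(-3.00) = 0.50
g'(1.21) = 0.04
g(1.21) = -0.50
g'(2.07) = 0.09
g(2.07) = -0.43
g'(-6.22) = 0.04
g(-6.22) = 0.26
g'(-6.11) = 0.04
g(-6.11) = 0.26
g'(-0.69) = -0.78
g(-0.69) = 0.30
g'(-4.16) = 0.08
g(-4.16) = 0.38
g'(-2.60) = 0.13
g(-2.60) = 0.55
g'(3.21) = 0.07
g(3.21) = -0.34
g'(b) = (3*b + 1)*(4*b + 2)/(-2*b^2 - 2*b - 4)^2 + 3/(-2*b^2 - 2*b - 4) = (-3*b^2 - 3*b + (2*b + 1)*(3*b + 1) - 6)/(2*(b^2 + b + 2)^2)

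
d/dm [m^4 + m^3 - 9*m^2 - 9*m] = 4*m^3 + 3*m^2 - 18*m - 9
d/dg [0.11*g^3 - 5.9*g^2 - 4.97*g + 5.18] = 0.33*g^2 - 11.8*g - 4.97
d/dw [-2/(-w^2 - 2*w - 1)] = 4*(-w - 1)/(w^2 + 2*w + 1)^2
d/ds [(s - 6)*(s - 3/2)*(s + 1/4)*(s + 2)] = 4*s^3 - 63*s^2/4 - 59*s/4 + 33/2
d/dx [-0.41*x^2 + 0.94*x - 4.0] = 0.94 - 0.82*x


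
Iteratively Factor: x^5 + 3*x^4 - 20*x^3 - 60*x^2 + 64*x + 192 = (x + 4)*(x^4 - x^3 - 16*x^2 + 4*x + 48) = (x + 2)*(x + 4)*(x^3 - 3*x^2 - 10*x + 24) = (x - 4)*(x + 2)*(x + 4)*(x^2 + x - 6) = (x - 4)*(x + 2)*(x + 3)*(x + 4)*(x - 2)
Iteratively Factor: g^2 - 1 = (g + 1)*(g - 1)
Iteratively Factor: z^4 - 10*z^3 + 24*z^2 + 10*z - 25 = (z - 5)*(z^3 - 5*z^2 - z + 5) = (z - 5)*(z - 1)*(z^2 - 4*z - 5) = (z - 5)^2*(z - 1)*(z + 1)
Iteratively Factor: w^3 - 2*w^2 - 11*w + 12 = (w + 3)*(w^2 - 5*w + 4) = (w - 1)*(w + 3)*(w - 4)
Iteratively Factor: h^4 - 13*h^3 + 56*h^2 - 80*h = (h - 5)*(h^3 - 8*h^2 + 16*h) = (h - 5)*(h - 4)*(h^2 - 4*h) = h*(h - 5)*(h - 4)*(h - 4)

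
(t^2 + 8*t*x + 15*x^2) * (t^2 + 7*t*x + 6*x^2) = t^4 + 15*t^3*x + 77*t^2*x^2 + 153*t*x^3 + 90*x^4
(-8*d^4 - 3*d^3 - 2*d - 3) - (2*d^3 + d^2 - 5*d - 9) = -8*d^4 - 5*d^3 - d^2 + 3*d + 6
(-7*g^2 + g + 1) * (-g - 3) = 7*g^3 + 20*g^2 - 4*g - 3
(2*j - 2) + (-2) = 2*j - 4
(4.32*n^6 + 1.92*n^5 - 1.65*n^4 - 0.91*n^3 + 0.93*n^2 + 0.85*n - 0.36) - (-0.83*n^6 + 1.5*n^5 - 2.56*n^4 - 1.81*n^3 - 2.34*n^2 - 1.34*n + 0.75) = 5.15*n^6 + 0.42*n^5 + 0.91*n^4 + 0.9*n^3 + 3.27*n^2 + 2.19*n - 1.11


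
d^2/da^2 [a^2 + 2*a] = 2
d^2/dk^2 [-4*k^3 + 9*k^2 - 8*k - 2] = 18 - 24*k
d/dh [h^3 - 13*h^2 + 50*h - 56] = 3*h^2 - 26*h + 50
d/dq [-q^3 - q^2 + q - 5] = -3*q^2 - 2*q + 1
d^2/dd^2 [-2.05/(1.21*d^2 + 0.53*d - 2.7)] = (6.00281*d^2 + 2.62933*d - 2.05*(2.42*d + 0.53)*(4.84*d + 1.06) - 13.3947)/(1.21*d^2 + 0.53*d - 2.7)^3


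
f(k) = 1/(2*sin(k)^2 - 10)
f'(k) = -4*sin(k)*cos(k)/(2*sin(k)^2 - 10)^2 = -2*sin(2*k)/(cos(2*k) + 9)^2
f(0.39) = -0.10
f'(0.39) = -0.01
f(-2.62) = -0.11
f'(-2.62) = -0.02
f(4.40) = -0.12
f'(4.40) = -0.02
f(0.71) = -0.11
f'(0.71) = -0.02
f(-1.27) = -0.12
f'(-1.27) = 0.02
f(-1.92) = -0.12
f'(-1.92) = -0.02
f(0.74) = -0.11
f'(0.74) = -0.02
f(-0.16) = -0.10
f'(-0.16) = 0.01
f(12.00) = -0.11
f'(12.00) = 0.02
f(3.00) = -0.10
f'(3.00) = 0.01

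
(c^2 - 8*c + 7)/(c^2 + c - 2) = (c - 7)/(c + 2)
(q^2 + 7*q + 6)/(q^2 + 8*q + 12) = (q + 1)/(q + 2)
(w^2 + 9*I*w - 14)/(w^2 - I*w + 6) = (w + 7*I)/(w - 3*I)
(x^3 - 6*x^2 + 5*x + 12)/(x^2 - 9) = (x^2 - 3*x - 4)/(x + 3)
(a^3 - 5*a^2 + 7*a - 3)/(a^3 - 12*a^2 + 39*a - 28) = (a^2 - 4*a + 3)/(a^2 - 11*a + 28)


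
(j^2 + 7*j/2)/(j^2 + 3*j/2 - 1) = j*(2*j + 7)/(2*j^2 + 3*j - 2)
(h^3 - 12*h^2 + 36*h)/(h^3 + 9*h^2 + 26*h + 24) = h*(h^2 - 12*h + 36)/(h^3 + 9*h^2 + 26*h + 24)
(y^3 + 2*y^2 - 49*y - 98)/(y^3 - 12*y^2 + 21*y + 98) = (y + 7)/(y - 7)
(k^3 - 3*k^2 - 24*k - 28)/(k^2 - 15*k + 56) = (k^2 + 4*k + 4)/(k - 8)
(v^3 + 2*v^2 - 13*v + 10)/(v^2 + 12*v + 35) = (v^2 - 3*v + 2)/(v + 7)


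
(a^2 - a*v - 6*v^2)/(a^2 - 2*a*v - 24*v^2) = (-a^2 + a*v + 6*v^2)/(-a^2 + 2*a*v + 24*v^2)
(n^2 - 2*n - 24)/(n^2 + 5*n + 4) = (n - 6)/(n + 1)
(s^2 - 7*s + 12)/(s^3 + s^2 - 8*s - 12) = (s - 4)/(s^2 + 4*s + 4)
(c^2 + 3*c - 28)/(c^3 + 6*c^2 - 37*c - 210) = (c - 4)/(c^2 - c - 30)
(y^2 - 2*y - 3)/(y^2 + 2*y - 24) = (y^2 - 2*y - 3)/(y^2 + 2*y - 24)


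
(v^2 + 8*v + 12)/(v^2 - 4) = (v + 6)/(v - 2)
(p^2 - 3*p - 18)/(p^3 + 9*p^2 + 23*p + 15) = (p - 6)/(p^2 + 6*p + 5)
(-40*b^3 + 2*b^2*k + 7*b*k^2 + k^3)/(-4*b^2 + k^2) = (20*b^2 + 9*b*k + k^2)/(2*b + k)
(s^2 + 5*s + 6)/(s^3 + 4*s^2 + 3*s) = (s + 2)/(s*(s + 1))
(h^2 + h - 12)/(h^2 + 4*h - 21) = (h + 4)/(h + 7)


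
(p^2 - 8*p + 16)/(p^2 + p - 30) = (p^2 - 8*p + 16)/(p^2 + p - 30)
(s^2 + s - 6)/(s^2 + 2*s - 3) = (s - 2)/(s - 1)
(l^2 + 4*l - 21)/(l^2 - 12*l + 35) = (l^2 + 4*l - 21)/(l^2 - 12*l + 35)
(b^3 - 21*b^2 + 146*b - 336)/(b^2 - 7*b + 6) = (b^2 - 15*b + 56)/(b - 1)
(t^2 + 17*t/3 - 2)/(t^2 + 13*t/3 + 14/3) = (3*t^2 + 17*t - 6)/(3*t^2 + 13*t + 14)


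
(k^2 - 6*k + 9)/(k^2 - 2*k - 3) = (k - 3)/(k + 1)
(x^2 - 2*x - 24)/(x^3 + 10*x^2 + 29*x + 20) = (x - 6)/(x^2 + 6*x + 5)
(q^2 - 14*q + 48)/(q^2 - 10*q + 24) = (q - 8)/(q - 4)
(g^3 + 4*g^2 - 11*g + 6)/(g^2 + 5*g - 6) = g - 1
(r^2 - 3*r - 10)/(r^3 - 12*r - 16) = (r - 5)/(r^2 - 2*r - 8)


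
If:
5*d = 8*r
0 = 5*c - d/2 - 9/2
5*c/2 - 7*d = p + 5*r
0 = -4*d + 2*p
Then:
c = 873/950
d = 18/95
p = 36/95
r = 9/76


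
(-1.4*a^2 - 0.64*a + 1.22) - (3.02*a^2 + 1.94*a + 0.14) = -4.42*a^2 - 2.58*a + 1.08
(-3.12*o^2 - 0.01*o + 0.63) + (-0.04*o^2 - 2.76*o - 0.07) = -3.16*o^2 - 2.77*o + 0.56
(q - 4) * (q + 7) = q^2 + 3*q - 28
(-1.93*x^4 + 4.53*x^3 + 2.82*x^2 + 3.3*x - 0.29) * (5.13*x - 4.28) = -9.9009*x^5 + 31.4993*x^4 - 4.9218*x^3 + 4.8594*x^2 - 15.6117*x + 1.2412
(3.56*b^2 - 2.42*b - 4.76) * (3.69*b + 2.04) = 13.1364*b^3 - 1.6674*b^2 - 22.5012*b - 9.7104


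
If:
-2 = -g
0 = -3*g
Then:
No Solution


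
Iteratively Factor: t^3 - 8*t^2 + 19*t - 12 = (t - 4)*(t^2 - 4*t + 3) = (t - 4)*(t - 1)*(t - 3)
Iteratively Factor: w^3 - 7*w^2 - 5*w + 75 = (w - 5)*(w^2 - 2*w - 15) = (w - 5)^2*(w + 3)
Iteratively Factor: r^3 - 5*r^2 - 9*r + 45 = (r + 3)*(r^2 - 8*r + 15) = (r - 5)*(r + 3)*(r - 3)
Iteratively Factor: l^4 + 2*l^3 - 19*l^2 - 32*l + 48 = (l + 4)*(l^3 - 2*l^2 - 11*l + 12) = (l - 4)*(l + 4)*(l^2 + 2*l - 3) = (l - 4)*(l - 1)*(l + 4)*(l + 3)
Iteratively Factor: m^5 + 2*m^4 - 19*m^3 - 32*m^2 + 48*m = (m + 3)*(m^4 - m^3 - 16*m^2 + 16*m) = (m - 1)*(m + 3)*(m^3 - 16*m) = (m - 1)*(m + 3)*(m + 4)*(m^2 - 4*m) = (m - 4)*(m - 1)*(m + 3)*(m + 4)*(m)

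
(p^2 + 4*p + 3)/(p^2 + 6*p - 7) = (p^2 + 4*p + 3)/(p^2 + 6*p - 7)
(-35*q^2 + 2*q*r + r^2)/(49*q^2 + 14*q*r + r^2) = (-5*q + r)/(7*q + r)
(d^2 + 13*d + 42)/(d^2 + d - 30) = (d + 7)/(d - 5)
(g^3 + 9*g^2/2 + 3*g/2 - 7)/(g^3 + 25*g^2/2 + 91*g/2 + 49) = (g - 1)/(g + 7)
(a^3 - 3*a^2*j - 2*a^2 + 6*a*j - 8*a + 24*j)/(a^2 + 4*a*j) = (a^3 - 3*a^2*j - 2*a^2 + 6*a*j - 8*a + 24*j)/(a*(a + 4*j))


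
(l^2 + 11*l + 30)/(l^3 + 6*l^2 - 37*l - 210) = (l + 6)/(l^2 + l - 42)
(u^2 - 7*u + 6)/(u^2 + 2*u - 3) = (u - 6)/(u + 3)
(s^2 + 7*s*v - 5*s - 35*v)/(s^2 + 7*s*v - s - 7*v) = (s - 5)/(s - 1)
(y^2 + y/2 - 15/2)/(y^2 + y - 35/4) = 2*(y + 3)/(2*y + 7)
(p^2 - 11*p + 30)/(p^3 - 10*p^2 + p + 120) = (p - 6)/(p^2 - 5*p - 24)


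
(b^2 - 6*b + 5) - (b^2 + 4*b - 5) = 10 - 10*b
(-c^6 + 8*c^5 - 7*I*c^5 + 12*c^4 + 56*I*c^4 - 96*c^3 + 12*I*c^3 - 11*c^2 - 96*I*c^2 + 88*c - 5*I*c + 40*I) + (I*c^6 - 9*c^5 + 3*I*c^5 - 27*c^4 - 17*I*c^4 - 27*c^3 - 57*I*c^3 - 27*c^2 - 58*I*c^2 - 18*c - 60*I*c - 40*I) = -c^6 + I*c^6 - c^5 - 4*I*c^5 - 15*c^4 + 39*I*c^4 - 123*c^3 - 45*I*c^3 - 38*c^2 - 154*I*c^2 + 70*c - 65*I*c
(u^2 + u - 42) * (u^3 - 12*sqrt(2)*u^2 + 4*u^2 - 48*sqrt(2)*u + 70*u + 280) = u^5 - 12*sqrt(2)*u^4 + 5*u^4 - 60*sqrt(2)*u^3 + 32*u^3 + 182*u^2 + 456*sqrt(2)*u^2 - 2660*u + 2016*sqrt(2)*u - 11760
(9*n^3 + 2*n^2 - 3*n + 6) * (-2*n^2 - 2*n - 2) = -18*n^5 - 22*n^4 - 16*n^3 - 10*n^2 - 6*n - 12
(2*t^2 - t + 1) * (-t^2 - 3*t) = -2*t^4 - 5*t^3 + 2*t^2 - 3*t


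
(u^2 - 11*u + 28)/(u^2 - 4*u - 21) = (u - 4)/(u + 3)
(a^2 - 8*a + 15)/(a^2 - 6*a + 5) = (a - 3)/(a - 1)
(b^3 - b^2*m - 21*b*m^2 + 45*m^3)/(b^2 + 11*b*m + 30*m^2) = (b^2 - 6*b*m + 9*m^2)/(b + 6*m)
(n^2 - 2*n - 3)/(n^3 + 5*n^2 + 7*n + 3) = (n - 3)/(n^2 + 4*n + 3)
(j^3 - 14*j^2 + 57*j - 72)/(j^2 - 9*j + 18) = (j^2 - 11*j + 24)/(j - 6)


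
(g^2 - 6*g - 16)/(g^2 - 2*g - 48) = (g + 2)/(g + 6)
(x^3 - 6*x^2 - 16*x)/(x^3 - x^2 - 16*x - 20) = x*(x - 8)/(x^2 - 3*x - 10)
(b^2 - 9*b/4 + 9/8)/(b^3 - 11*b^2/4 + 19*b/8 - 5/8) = (8*b^2 - 18*b + 9)/(8*b^3 - 22*b^2 + 19*b - 5)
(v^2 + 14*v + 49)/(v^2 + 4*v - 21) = (v + 7)/(v - 3)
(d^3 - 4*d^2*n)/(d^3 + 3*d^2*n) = (d - 4*n)/(d + 3*n)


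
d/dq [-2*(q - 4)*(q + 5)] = -4*q - 2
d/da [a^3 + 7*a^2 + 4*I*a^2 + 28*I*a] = 3*a^2 + a*(14 + 8*I) + 28*I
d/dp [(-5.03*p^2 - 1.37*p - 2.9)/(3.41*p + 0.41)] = (-17.1523*p^2 - 4.1246*p + 9.3273)/(11.6281*p^2 + 2.7962*p + 0.1681)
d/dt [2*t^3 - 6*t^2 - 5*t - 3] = 6*t^2 - 12*t - 5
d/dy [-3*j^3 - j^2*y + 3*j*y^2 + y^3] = -j^2 + 6*j*y + 3*y^2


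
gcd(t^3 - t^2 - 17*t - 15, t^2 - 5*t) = t - 5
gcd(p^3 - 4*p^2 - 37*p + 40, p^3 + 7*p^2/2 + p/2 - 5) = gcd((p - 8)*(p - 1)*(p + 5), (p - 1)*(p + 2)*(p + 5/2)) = p - 1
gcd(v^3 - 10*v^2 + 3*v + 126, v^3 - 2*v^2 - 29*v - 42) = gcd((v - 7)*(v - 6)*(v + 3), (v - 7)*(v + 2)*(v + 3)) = v^2 - 4*v - 21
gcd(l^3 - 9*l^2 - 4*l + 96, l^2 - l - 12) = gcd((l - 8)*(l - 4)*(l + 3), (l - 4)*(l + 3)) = l^2 - l - 12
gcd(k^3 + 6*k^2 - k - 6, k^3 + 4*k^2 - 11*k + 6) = k^2 + 5*k - 6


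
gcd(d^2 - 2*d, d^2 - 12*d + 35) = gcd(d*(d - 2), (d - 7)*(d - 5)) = 1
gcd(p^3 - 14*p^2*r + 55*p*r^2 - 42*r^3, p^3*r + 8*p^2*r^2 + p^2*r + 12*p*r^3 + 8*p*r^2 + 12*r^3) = 1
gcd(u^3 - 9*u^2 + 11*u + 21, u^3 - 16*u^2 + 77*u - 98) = u - 7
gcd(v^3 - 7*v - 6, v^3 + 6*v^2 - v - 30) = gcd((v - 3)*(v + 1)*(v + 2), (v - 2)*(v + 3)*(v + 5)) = 1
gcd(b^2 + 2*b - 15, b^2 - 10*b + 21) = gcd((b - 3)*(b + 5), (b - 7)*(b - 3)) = b - 3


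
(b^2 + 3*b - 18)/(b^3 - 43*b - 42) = (b - 3)/(b^2 - 6*b - 7)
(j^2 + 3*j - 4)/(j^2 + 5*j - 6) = (j + 4)/(j + 6)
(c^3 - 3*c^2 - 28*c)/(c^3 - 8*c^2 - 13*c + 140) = c/(c - 5)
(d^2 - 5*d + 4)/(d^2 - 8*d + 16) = (d - 1)/(d - 4)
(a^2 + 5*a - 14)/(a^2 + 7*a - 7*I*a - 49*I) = (a - 2)/(a - 7*I)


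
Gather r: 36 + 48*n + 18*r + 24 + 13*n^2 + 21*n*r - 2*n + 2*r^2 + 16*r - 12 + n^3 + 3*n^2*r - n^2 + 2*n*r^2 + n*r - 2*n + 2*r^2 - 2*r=n^3 + 12*n^2 + 44*n + r^2*(2*n + 4) + r*(3*n^2 + 22*n + 32) + 48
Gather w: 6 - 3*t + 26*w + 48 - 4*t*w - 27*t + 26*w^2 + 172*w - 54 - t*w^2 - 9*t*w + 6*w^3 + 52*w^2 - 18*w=-30*t + 6*w^3 + w^2*(78 - t) + w*(180 - 13*t)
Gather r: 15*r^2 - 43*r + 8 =15*r^2 - 43*r + 8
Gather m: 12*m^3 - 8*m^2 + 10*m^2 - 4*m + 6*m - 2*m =12*m^3 + 2*m^2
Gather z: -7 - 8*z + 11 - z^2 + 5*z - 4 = -z^2 - 3*z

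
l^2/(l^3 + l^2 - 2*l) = l/(l^2 + l - 2)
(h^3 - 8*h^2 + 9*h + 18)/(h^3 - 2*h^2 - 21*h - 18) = (h - 3)/(h + 3)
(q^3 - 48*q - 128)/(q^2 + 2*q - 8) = (q^2 - 4*q - 32)/(q - 2)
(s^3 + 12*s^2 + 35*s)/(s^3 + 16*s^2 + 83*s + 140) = s/(s + 4)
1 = 1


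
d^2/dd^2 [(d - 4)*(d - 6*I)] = 2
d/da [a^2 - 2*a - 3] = 2*a - 2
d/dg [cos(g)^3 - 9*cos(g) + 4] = 3*(sin(g)^2 + 2)*sin(g)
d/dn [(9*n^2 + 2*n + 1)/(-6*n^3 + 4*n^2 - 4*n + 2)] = (27*n^4 + 12*n^3 - 13*n^2 + 14*n + 4)/(2*(9*n^6 - 12*n^5 + 16*n^4 - 14*n^3 + 8*n^2 - 4*n + 1))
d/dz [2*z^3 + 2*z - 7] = 6*z^2 + 2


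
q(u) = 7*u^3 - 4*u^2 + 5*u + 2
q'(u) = 21*u^2 - 8*u + 5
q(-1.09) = -17.27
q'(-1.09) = 38.67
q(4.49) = 577.44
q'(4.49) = 392.44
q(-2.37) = -125.50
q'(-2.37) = 141.91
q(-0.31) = -0.14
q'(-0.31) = 9.50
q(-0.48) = -2.10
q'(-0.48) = 13.68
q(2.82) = 141.27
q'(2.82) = 149.44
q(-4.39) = -689.27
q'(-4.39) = 444.83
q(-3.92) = -500.72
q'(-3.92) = 359.05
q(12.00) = 11582.00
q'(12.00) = 2933.00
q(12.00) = 11582.00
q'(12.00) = 2933.00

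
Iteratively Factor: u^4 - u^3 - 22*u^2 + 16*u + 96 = (u - 3)*(u^3 + 2*u^2 - 16*u - 32) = (u - 4)*(u - 3)*(u^2 + 6*u + 8) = (u - 4)*(u - 3)*(u + 4)*(u + 2)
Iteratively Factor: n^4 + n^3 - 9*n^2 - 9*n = (n)*(n^3 + n^2 - 9*n - 9) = n*(n + 3)*(n^2 - 2*n - 3) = n*(n + 1)*(n + 3)*(n - 3)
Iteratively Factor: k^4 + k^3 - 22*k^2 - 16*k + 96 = (k - 4)*(k^3 + 5*k^2 - 2*k - 24) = (k - 4)*(k - 2)*(k^2 + 7*k + 12) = (k - 4)*(k - 2)*(k + 3)*(k + 4)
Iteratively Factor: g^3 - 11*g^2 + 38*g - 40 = (g - 4)*(g^2 - 7*g + 10) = (g - 5)*(g - 4)*(g - 2)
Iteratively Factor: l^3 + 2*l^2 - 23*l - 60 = (l + 3)*(l^2 - l - 20) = (l + 3)*(l + 4)*(l - 5)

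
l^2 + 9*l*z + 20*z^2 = (l + 4*z)*(l + 5*z)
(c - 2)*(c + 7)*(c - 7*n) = c^3 - 7*c^2*n + 5*c^2 - 35*c*n - 14*c + 98*n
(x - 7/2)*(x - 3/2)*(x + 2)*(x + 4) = x^4 + x^3 - 67*x^2/4 - 17*x/2 + 42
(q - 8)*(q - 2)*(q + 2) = q^3 - 8*q^2 - 4*q + 32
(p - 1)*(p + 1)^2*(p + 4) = p^4 + 5*p^3 + 3*p^2 - 5*p - 4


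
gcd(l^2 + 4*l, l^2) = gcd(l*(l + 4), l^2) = l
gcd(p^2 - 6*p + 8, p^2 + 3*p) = 1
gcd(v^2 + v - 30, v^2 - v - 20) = v - 5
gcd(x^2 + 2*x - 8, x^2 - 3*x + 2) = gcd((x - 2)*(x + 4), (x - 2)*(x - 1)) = x - 2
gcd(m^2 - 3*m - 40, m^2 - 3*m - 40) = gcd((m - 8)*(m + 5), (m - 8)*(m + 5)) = m^2 - 3*m - 40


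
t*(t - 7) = t^2 - 7*t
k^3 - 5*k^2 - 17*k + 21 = (k - 7)*(k - 1)*(k + 3)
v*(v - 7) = v^2 - 7*v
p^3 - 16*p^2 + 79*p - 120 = (p - 8)*(p - 5)*(p - 3)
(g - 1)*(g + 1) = g^2 - 1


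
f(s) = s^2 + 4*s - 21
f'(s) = 2*s + 4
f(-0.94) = -23.88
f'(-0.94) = 2.12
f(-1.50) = -24.75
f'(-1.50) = 1.00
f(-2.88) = -24.23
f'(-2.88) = -1.76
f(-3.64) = -22.31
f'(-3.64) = -3.28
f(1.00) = -16.00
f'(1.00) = 6.00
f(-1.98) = -25.00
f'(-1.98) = 0.04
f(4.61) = 18.69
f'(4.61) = 13.22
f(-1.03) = -24.06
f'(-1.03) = 1.94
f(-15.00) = 144.00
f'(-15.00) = -26.00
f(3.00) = 0.00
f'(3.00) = 10.00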